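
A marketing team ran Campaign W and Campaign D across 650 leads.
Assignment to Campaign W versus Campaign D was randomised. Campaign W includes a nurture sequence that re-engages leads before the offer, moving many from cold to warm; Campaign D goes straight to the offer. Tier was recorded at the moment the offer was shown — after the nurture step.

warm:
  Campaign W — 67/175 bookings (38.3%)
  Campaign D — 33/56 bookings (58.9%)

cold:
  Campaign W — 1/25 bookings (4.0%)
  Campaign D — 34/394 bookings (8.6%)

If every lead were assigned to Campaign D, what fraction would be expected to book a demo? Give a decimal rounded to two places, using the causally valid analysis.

0.15

Engagement tier is downstream of the campaign. One should not condition on a consequence of treatment, so the overall rates are the right comparison.
So P(outcome | do(Campaign D)) is just the pooled rate for Campaign D: 67/450 = 0.149.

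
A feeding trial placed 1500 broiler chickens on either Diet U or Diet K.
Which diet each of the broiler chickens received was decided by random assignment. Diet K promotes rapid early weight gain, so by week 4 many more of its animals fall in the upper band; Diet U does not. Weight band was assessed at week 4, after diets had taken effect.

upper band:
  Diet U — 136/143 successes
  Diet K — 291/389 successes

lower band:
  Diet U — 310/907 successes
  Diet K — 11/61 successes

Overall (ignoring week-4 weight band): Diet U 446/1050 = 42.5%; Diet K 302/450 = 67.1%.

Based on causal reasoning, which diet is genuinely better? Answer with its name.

Diet U is higher inside every week-4 weight band stratum but Diet K is higher in aggregate. Whether to stratify depends on how week-4 weight band relates to the diet.
The distribution of week-4 weight band is itself part of what the diet does — it is an intermediate outcome. Holding it fixed would remove that part of the effect; the total effect is the pooled difference.
Pooled: Diet U 42.5% vs Diet K 67.1%; Diet K is higher overall.

Diet K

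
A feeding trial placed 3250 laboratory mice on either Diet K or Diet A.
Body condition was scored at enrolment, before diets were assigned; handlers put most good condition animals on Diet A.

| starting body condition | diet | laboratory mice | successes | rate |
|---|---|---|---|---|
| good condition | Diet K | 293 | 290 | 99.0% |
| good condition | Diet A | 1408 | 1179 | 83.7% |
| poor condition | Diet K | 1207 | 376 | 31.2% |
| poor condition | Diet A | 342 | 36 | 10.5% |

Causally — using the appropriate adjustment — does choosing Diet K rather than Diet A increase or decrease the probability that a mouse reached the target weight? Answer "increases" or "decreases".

The starting body condition-specific comparison favours Diet K throughout, but the pooled figures favour Diet A. The question is whether to condition on starting body condition.
Since starting body condition is a pre-existing factor (not a product of the diet) and it affects the outcome on its own, it is a confounder. The stratified rates, not the pooled rate, identify the causal effect.
Within each level — good condition: 99.0% vs 83.7%; poor condition: 31.2% vs 10.5% — Diet K is higher every time.

increases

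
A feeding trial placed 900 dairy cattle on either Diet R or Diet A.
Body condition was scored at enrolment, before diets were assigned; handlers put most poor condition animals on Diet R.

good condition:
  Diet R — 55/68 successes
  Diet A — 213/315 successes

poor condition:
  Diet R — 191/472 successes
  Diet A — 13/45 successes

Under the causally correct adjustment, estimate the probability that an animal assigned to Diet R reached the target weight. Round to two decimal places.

0.58

Starting body condition differs across diets for reasons unrelated to any effect of the diet itself, and it separately predicts the outcome — a classic confounder. We must compare within starting body condition levels.
Standardising Diet R to the population starting body condition mix: 0.426·55/68 + 0.574·191/472 = 0.577.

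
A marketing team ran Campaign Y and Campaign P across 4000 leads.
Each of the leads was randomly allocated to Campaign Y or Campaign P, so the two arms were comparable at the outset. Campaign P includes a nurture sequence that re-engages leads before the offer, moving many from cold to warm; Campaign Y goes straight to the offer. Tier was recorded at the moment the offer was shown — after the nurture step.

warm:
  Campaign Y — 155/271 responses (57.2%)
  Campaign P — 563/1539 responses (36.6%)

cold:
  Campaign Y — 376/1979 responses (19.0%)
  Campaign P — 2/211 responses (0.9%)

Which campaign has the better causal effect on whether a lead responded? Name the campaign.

Campaign Y is higher inside every engagement tier stratum but Campaign P is higher in aggregate. Whether to stratify depends on how engagement tier relates to the campaign.
Engagement tier is downstream of the campaign. One should not condition on a consequence of treatment, so the overall rates are the right comparison.
Pooled: Campaign Y 23.6% vs Campaign P 32.3%; Campaign P is higher overall.

Campaign P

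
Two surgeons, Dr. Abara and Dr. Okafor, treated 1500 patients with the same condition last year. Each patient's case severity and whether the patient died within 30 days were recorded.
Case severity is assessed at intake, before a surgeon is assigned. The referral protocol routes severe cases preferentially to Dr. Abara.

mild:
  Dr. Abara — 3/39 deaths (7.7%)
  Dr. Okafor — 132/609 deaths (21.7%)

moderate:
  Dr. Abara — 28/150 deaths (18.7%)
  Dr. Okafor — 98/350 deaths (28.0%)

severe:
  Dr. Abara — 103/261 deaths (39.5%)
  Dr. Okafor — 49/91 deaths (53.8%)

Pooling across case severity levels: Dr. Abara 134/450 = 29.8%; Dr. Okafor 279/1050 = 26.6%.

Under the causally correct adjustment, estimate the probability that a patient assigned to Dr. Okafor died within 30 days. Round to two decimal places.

0.31

Within every case severity level Dr. Abara has the lower rate, yet pooled Dr. Okafor does — Simpson's reversal.
The imbalance in case severity arose from how patients were allocated, not from anything the surgeon did; and case severity independently affects the outcome. The pooled gap is confounded — condition on case severity.
Standardising Dr. Okafor to the population case severity mix: 0.432·132/609 + 0.333·98/350 + 0.235·49/91 = 0.313.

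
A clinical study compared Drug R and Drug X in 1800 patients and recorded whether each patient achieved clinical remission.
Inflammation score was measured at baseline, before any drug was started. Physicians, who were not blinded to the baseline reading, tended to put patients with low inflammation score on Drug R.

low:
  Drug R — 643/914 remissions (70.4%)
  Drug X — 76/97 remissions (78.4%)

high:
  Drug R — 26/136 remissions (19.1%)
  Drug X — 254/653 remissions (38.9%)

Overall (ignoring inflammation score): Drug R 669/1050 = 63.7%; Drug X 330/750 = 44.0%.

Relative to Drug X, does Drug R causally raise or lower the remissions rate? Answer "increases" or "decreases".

The inflammation score-specific comparison favours Drug X throughout, but the pooled figures favour Drug R. The question is whether to condition on inflammation score.
Here inflammation score is a common cause — it drives both which drug a case falls under and the outcome. The crude comparison mixes populations; the stratum-specific rates are the causally relevant ones.
Within each level — low: 70.4% vs 78.4%; high: 19.1% vs 38.9% — Drug X is higher every time.

decreases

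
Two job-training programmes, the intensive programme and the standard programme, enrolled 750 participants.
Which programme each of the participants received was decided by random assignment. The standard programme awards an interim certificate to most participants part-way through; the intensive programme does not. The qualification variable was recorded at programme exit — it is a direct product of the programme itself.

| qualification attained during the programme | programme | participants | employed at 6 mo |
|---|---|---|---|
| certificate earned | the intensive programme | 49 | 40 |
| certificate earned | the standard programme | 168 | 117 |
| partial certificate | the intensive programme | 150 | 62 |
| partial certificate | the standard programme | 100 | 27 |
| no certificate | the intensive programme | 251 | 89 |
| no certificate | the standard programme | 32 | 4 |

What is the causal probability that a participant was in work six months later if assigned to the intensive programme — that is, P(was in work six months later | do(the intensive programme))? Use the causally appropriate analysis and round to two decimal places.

Qualification attained during the programme here is a post-treatment variable shaped by the programme; conditioning on it would introduce bias rather than remove it. The overall comparison is the causal one.
So P(outcome | do(the intensive programme)) is just the pooled rate for the intensive programme: 191/450 = 0.424.

0.42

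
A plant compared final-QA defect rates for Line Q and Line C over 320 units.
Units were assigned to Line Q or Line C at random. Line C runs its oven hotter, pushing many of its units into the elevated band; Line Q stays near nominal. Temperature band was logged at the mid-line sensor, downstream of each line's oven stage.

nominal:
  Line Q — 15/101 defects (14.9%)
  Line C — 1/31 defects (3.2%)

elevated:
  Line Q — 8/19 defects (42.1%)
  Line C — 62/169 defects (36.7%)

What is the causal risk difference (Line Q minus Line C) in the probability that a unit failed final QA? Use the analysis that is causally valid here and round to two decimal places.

The in-process temperature band-specific comparison favours Line C throughout, but the pooled figures favour Line Q. The question is whether to condition on in-process temperature band.
In-process temperature band here is a post-treatment variable shaped by the line; conditioning on it would introduce bias rather than remove it. The overall comparison is the causal one.
The causal difference is the pooled difference: 0.192 − 0.315 = -0.123.

-0.12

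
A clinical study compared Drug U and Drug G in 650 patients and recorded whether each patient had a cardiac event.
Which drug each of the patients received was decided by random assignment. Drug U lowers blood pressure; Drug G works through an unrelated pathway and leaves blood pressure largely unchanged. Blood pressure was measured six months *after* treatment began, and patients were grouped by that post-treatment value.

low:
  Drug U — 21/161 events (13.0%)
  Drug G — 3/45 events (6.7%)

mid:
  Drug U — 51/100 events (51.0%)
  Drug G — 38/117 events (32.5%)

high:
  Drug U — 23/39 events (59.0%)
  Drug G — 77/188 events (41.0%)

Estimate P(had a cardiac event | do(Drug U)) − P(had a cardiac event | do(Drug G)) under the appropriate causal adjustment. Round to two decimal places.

Blood pressure here is a post-treatment variable shaped by the drug; conditioning on it would introduce bias rather than remove it. The overall comparison is the causal one.
The causal difference is the pooled difference: 0.317 − 0.337 = -0.020.

-0.02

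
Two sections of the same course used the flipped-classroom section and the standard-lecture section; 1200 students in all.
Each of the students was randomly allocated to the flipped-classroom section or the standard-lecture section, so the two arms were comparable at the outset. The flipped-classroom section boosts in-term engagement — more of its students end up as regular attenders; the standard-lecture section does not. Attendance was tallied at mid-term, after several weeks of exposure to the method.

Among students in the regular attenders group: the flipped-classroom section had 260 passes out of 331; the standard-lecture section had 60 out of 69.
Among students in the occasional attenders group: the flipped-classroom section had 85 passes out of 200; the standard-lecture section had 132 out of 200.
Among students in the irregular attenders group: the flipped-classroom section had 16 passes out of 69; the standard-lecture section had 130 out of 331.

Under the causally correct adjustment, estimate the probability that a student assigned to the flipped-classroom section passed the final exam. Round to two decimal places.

0.60

Mid-term attendance is downstream of the teaching method. One should not condition on a consequence of treatment, so the overall rates are the right comparison.
So P(outcome | do(the flipped-classroom section)) is just the pooled rate for the flipped-classroom section: 361/600 = 0.602.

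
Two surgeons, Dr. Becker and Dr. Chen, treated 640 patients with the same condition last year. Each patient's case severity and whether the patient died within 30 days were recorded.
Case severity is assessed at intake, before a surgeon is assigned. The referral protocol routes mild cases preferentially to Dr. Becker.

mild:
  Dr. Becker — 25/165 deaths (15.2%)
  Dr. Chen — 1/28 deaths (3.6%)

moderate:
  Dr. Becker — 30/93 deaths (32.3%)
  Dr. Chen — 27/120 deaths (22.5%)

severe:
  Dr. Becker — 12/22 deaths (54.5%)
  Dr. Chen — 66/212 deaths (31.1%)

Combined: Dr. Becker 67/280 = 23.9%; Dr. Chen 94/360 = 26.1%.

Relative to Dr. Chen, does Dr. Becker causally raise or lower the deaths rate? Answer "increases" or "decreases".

Since case severity is a pre-existing factor (not a product of the surgeon) and it affects the outcome on its own, it is a confounder. The stratified rates, not the pooled rate, identify the causal effect.
Within each level — mild: 15.2% vs 3.6%; moderate: 32.3% vs 22.5%; severe: 54.5% vs 31.1% — Dr. Chen is lower every time.

increases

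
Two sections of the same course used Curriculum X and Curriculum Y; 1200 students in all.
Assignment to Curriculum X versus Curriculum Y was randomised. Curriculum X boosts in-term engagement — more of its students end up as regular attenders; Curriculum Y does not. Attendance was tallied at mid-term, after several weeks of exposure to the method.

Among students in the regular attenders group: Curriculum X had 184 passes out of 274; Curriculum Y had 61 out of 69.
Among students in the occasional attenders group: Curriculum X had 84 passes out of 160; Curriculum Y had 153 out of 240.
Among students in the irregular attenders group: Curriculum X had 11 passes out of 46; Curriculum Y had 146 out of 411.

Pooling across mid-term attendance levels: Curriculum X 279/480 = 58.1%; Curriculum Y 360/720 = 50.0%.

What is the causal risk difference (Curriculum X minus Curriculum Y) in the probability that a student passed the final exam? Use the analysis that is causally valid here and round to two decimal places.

Stratifying would compare teaching methods among students the teaching methods themselves sorted into mid-term attendance groups — a form of selection on an intermediate. The unconditioned pooled rates give the total causal effect.
The causal difference is the pooled difference: 0.581 − 0.500 = +0.081.

+0.08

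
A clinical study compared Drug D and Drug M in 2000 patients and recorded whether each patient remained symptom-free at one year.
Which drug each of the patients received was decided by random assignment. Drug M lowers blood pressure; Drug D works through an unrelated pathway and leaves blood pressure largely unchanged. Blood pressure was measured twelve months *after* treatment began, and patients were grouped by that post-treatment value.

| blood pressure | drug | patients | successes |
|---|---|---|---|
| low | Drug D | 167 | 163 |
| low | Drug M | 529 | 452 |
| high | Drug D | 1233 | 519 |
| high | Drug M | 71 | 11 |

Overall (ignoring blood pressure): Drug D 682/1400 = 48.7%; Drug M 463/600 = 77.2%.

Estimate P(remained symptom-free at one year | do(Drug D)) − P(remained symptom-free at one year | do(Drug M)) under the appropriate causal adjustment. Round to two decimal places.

The blood pressure-specific comparison favours Drug D throughout, but the pooled figures favour Drug M. The question is whether to condition on blood pressure.
Because the drug influences blood pressure, blood pressure is a post-treatment mediator, not a confounder. Stratifying on it would bias the estimate; the causal effect is the crude pooled difference.
The causal difference is the pooled difference: 0.487 − 0.772 = -0.285.

-0.28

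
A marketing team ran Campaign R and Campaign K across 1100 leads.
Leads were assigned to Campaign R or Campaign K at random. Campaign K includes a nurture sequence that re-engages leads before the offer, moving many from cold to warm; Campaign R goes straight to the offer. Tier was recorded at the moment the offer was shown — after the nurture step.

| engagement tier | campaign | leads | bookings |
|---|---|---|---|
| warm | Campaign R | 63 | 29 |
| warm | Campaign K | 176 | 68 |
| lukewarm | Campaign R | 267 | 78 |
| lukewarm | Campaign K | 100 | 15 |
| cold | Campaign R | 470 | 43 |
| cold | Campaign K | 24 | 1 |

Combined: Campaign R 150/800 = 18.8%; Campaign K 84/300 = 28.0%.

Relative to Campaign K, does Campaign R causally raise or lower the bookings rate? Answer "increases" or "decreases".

decreases

Engagement tier is downstream of the campaign. One should not condition on a consequence of treatment, so the overall rates are the right comparison.
Pooled: Campaign R 18.8% vs Campaign K 28.0%; Campaign K is higher overall.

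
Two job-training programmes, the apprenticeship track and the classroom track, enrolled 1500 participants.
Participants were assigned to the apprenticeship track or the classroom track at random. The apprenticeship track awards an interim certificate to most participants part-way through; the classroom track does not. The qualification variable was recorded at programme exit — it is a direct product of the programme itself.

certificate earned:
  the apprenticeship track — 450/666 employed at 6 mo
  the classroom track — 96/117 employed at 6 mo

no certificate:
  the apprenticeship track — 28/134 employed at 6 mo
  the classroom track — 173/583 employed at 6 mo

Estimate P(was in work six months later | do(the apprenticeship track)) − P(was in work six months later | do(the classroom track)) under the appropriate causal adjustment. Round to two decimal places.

Qualification attained during the programme is recorded after the programme and is itself shifted by it — it sits on the causal path from programme to outcome. Conditioning on a mediator would strip out part of the effect we want; the pooled comparison gives the total causal effect.
The causal difference is the pooled difference: 0.598 − 0.384 = +0.213.

+0.21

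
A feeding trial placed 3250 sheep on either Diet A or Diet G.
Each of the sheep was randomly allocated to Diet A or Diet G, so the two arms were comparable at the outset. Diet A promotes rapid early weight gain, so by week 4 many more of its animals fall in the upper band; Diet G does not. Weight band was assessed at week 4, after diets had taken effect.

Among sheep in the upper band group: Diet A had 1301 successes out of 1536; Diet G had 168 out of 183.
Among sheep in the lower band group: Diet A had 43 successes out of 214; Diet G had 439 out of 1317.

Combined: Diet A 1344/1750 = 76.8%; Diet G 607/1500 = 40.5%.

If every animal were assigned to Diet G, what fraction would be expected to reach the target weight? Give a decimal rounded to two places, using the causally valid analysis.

Week-4 weight band is recorded after the diet and is itself shifted by it — it sits on the causal path from diet to outcome. Conditioning on a mediator would strip out part of the effect we want; the pooled comparison gives the total causal effect.
So P(outcome | do(Diet G)) is just the pooled rate for Diet G: 607/1500 = 0.405.

0.40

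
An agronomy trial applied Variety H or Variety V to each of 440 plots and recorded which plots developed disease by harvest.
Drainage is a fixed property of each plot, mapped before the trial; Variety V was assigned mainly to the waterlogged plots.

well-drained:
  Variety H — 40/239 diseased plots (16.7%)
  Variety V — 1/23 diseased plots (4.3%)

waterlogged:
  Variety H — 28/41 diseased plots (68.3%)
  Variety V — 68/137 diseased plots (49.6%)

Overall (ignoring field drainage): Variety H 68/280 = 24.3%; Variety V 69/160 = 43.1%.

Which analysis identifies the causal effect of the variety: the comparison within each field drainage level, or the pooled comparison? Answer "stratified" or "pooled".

stratified

Field drainage is set before the variety has any effect — it is not caused by the variety — and it independently drives the outcome. That makes it a confounder, so the causal comparison is within field drainage levels.
Within each level — well-drained: 16.7% vs 4.3%; waterlogged: 68.3% vs 49.6% — Variety V is lower every time.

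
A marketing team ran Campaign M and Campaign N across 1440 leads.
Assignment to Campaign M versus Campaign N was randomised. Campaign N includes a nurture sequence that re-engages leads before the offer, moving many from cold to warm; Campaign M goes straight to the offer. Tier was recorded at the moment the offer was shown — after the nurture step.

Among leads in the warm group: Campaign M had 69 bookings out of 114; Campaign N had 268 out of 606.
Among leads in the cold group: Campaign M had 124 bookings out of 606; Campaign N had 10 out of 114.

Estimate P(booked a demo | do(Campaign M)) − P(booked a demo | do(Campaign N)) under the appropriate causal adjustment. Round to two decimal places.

-0.12

Campaign M is higher inside every engagement tier stratum but Campaign N is higher in aggregate. Whether to stratify depends on how engagement tier relates to the campaign.
Engagement tier is recorded after the campaign and is itself shifted by it — it sits on the causal path from campaign to outcome. Conditioning on a mediator would strip out part of the effect we want; the pooled comparison gives the total causal effect.
The causal difference is the pooled difference: 0.268 − 0.386 = -0.118.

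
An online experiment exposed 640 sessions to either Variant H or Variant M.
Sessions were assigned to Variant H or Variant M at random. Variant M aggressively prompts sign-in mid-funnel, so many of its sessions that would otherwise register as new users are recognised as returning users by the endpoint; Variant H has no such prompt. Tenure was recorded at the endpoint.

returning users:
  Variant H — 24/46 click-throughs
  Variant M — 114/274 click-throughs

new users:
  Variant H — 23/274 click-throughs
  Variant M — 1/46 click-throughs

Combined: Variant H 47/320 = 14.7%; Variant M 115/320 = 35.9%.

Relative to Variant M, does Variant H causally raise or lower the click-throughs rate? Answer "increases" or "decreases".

Within every user tenure level Variant H has the higher rate, yet pooled Variant M does — Simpson's reversal.
Because the variant influences user tenure, user tenure is a post-treatment mediator, not a confounder. Stratifying on it would bias the estimate; the causal effect is the crude pooled difference.
Pooled: Variant H 14.7% vs Variant M 35.9%; Variant M is higher overall.

decreases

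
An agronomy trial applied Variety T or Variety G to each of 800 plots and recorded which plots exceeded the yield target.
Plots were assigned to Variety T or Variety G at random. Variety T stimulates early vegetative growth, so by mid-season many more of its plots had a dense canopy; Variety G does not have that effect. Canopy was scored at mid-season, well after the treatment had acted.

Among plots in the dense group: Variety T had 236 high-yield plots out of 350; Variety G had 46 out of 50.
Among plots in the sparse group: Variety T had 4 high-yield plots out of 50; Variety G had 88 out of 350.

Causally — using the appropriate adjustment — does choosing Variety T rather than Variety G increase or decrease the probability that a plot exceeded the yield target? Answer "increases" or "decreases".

increases

The mid-season canopy-specific comparison favours Variety G throughout, but the pooled figures favour Variety T. The question is whether to condition on mid-season canopy.
Stratifying would compare varietys among plots the varietys themselves sorted into mid-season canopy groups — a form of selection on an intermediate. The unconditioned pooled rates give the total causal effect.
Pooled: Variety T 60.0% vs Variety G 33.5%; Variety T is higher overall.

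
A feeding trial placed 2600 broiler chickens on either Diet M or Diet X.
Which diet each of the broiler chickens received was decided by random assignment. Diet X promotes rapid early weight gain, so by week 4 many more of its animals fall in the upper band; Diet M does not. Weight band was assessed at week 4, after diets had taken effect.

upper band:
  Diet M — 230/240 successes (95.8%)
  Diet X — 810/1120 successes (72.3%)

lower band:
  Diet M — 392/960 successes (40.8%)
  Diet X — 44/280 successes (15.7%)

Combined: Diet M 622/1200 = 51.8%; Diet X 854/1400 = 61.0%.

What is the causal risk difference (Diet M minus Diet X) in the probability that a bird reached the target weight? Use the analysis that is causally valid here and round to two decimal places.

-0.09

Because the diet influences week-4 weight band, week-4 weight band is a post-treatment mediator, not a confounder. Stratifying on it would bias the estimate; the causal effect is the crude pooled difference.
The causal difference is the pooled difference: 0.518 − 0.610 = -0.092.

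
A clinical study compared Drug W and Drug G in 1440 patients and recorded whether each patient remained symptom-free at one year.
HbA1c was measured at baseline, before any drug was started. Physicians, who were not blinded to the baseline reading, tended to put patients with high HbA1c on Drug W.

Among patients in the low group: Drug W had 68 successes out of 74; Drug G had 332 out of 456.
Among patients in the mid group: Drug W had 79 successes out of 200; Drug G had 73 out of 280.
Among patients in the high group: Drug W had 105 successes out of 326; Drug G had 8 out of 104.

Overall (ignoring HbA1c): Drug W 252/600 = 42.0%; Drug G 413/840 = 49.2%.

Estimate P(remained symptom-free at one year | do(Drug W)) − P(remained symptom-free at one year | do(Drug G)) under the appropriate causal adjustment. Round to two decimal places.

HbA1c satisfies the back-door criterion: it is not a descendant of the drug, and it blocks the spurious path from drug to outcome. Adjusting for it (i.e., using the within-HbA1c rates) gives the causal effect.
Adjusting over the population distribution of HbA1c: 0.368·(0.919−0.728) + 0.333·(0.395−0.261) + 0.299·(0.322−0.077) = +0.188.

+0.19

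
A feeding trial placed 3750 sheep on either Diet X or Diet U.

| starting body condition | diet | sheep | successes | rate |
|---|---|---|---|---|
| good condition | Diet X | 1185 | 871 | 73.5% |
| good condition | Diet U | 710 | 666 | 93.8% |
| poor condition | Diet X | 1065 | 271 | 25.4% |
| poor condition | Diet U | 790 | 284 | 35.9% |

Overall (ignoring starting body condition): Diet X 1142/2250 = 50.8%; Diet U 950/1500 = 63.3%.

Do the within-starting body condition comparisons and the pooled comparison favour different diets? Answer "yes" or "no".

Within each starting body condition level (good condition 73.5% vs 93.8%; poor condition 25.4% vs 35.9%), Diet U has the higher rate every time. Pooled: 50.8% vs 63.3% — Diet U has the higher rate overall. They agree.

no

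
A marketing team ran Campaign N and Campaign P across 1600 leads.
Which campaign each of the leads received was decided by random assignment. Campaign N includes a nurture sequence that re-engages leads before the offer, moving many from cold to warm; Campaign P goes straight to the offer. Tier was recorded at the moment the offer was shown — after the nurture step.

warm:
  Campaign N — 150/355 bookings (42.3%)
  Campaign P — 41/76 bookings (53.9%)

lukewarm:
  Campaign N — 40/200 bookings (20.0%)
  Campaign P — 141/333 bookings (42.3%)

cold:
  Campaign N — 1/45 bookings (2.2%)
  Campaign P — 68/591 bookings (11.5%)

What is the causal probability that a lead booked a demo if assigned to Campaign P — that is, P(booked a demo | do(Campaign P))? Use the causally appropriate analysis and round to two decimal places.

Engagement tier here is a post-treatment variable shaped by the campaign; conditioning on it would introduce bias rather than remove it. The overall comparison is the causal one.
So P(outcome | do(Campaign P)) is just the pooled rate for Campaign P: 250/1000 = 0.250.

0.25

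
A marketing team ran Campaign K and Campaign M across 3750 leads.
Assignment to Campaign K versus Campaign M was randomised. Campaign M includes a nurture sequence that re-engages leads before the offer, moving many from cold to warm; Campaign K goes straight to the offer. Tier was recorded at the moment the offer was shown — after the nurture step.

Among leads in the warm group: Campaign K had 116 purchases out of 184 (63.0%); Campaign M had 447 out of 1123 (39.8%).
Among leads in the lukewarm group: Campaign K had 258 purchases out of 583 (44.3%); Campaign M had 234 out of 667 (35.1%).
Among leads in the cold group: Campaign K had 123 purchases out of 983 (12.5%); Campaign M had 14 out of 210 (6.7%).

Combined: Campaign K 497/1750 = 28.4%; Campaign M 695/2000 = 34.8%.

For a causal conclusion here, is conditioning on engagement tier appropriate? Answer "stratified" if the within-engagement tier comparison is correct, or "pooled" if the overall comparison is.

pooled

The engagement tier-specific comparison favours Campaign K throughout, but the pooled figures favour Campaign M. The question is whether to condition on engagement tier.
The distribution of engagement tier is itself part of what the campaign does — it is an intermediate outcome. Holding it fixed would remove that part of the effect; the total effect is the pooled difference.
Pooled: Campaign K 28.4% vs Campaign M 34.8%; Campaign M is higher overall.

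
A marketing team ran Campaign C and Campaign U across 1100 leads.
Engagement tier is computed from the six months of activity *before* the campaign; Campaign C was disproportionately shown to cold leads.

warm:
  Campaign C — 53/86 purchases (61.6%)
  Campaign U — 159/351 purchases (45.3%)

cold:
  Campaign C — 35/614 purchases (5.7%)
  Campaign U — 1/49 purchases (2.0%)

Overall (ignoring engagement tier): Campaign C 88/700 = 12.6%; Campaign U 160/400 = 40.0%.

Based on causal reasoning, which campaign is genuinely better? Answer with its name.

Campaign C is higher inside every engagement tier stratum but Campaign U is higher in aggregate. Whether to stratify depends on how engagement tier relates to the campaign.
Nothing the campaign does changes engagement tier; the imbalance is an allocation artefact. With engagement tier also predicting the outcome, the pooled figure is confounded, and the within-stratum comparison is the causal one.
Within each level — warm: 61.6% vs 45.3%; cold: 5.7% vs 2.0% — Campaign C is higher every time.

Campaign C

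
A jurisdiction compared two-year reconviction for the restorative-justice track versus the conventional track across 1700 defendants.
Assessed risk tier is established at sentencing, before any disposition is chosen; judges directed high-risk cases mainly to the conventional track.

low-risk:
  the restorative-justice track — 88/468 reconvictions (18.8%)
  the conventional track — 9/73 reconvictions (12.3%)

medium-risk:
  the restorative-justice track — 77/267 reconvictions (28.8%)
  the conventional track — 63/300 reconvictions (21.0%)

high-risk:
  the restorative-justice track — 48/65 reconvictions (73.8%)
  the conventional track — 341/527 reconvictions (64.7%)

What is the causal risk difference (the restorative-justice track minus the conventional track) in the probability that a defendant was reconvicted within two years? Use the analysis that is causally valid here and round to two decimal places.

+0.08

Nothing the disposition does changes assessed risk tier; the imbalance is an allocation artefact. With assessed risk tier also predicting the outcome, the pooled figure is confounded, and the within-stratum comparison is the causal one.
Adjusting over the population distribution of assessed risk tier: 0.318·(0.188−0.123) + 0.334·(0.288−0.210) + 0.348·(0.738−0.647) = +0.079.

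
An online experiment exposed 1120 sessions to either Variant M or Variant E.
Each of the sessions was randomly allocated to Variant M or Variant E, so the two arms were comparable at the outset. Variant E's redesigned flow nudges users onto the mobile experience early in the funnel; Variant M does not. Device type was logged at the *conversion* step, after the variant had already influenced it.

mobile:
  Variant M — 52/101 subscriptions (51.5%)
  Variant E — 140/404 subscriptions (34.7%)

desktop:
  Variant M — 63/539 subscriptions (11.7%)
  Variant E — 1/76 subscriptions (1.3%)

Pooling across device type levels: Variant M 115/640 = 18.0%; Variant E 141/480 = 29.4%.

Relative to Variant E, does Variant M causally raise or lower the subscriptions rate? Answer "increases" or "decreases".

decreases

Because the variant influences device type, device type is a post-treatment mediator, not a confounder. Stratifying on it would bias the estimate; the causal effect is the crude pooled difference.
Pooled: Variant M 18.0% vs Variant E 29.4%; Variant E is higher overall.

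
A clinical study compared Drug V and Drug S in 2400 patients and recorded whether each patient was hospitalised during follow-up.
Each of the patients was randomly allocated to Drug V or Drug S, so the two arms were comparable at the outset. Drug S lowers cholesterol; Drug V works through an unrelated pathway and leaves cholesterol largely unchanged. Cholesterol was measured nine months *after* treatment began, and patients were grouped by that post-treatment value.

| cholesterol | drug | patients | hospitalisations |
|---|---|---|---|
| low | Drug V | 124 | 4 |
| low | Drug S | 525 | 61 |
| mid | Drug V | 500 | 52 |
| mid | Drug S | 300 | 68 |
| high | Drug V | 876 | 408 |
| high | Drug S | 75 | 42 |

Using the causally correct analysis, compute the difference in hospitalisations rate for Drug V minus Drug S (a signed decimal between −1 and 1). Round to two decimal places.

Because the drug influences cholesterol, cholesterol is a post-treatment mediator, not a confounder. Stratifying on it would bias the estimate; the causal effect is the crude pooled difference.
The causal difference is the pooled difference: 0.309 − 0.190 = +0.119.

+0.12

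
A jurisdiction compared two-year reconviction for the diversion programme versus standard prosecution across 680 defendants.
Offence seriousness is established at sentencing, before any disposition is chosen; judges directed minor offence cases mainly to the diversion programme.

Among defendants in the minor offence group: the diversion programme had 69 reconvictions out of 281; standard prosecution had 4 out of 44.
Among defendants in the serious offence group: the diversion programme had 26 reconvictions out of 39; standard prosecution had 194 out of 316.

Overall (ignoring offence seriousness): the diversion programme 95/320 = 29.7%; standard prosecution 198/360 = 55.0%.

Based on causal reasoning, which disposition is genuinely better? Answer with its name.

standard prosecution is lower inside every offence seriousness stratum but the diversion programme is lower in aggregate. Whether to stratify depends on how offence seriousness relates to the disposition.
Here offence seriousness is a common cause — it drives both which disposition a case falls under and the outcome. The crude comparison mixes populations; the stratum-specific rates are the causally relevant ones.
Within each level — minor offence: 24.6% vs 9.1%; serious offence: 66.7% vs 61.4% — standard prosecution is lower every time.

standard prosecution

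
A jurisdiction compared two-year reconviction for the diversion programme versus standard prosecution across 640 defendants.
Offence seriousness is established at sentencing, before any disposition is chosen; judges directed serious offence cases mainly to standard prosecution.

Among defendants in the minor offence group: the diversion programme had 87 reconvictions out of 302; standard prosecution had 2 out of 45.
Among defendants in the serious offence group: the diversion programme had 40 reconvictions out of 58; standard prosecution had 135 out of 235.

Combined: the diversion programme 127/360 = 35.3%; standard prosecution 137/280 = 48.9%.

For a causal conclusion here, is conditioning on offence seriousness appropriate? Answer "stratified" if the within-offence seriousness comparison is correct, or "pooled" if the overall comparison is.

Here offence seriousness is a common cause — it drives both which disposition a case falls under and the outcome. The crude comparison mixes populations; the stratum-specific rates are the causally relevant ones.
Within each level — minor offence: 28.8% vs 4.4%; serious offence: 69.0% vs 57.4% — standard prosecution is lower every time.

stratified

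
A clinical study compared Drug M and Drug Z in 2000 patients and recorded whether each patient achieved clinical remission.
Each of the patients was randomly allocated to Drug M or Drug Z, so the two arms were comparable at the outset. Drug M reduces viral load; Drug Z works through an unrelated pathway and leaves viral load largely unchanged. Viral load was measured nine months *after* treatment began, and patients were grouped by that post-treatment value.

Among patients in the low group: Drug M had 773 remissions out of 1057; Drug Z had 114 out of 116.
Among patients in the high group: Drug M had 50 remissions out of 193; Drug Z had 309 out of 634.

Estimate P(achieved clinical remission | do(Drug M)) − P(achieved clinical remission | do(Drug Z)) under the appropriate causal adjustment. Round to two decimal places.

Stratifying would compare drugs among patients the drugs themselves sorted into viral load groups — a form of selection on an intermediate. The unconditioned pooled rates give the total causal effect.
The causal difference is the pooled difference: 0.658 − 0.564 = +0.094.

+0.09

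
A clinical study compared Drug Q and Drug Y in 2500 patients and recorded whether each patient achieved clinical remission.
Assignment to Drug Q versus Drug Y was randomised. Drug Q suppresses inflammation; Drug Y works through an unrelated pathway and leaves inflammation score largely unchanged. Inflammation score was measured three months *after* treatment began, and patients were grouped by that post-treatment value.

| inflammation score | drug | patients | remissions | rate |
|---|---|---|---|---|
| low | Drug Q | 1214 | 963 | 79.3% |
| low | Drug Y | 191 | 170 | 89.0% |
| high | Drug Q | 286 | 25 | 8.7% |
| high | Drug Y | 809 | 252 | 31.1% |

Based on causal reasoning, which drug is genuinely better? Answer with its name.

Drug Q

The distribution of inflammation score is itself part of what the drug does — it is an intermediate outcome. Holding it fixed would remove that part of the effect; the total effect is the pooled difference.
Pooled: Drug Q 65.9% vs Drug Y 42.2%; Drug Q is higher overall.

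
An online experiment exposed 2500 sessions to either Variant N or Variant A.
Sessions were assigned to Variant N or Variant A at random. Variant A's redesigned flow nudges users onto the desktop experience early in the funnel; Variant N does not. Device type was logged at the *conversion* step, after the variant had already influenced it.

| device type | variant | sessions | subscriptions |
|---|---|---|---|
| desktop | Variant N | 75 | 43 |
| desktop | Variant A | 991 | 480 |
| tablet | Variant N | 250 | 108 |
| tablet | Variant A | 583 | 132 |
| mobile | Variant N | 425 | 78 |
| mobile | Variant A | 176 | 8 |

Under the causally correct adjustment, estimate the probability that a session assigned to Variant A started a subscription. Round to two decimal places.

0.35

Because the variant influences device type, device type is a post-treatment mediator, not a confounder. Stratifying on it would bias the estimate; the causal effect is the crude pooled difference.
So P(outcome | do(Variant A)) is just the pooled rate for Variant A: 620/1750 = 0.354.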